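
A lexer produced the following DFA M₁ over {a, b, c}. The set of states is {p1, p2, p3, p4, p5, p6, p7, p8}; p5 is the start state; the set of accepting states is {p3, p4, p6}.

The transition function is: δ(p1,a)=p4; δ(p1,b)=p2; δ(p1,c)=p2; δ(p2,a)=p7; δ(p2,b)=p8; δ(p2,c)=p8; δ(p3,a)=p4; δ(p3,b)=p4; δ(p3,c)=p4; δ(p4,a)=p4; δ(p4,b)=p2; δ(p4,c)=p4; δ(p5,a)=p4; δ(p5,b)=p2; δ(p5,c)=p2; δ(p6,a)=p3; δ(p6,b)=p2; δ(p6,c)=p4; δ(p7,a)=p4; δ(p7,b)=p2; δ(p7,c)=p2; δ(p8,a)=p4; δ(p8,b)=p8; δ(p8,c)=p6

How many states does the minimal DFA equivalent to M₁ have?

6

Reachable states from the start: {p2,p3,p4,p5,p6,p7,p8}. Unreachable: {p1} — drop them.
Initial partition by acceptance: {p3,p4,p6} | {p2,p5,p7,p8}.
On input b, block {p3,p4,p6} splits into {p4,p6} and {p3}.
Refine {p4,p6} on symbol a: members go to different blocks, giving {p4} and {p6}.
Split {p2,p5,p7,p8} by δ(·,a) → {p5,p7,p8} and {p2}.
Refine {p5,p7,p8} on symbol b: members go to different blocks, giving {p5,p7} and {p8}.
No further refinement is possible. Final partition (6 blocks): {p4} | {p5,p7} | {p3} | {p6} | {p2} | {p8}.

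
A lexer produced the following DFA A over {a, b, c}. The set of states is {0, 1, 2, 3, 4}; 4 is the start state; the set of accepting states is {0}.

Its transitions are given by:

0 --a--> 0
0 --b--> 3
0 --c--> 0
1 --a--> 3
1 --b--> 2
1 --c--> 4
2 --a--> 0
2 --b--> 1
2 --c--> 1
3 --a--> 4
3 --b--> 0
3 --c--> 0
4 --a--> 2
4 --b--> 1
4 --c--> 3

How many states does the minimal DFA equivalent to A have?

All states are reachable from the start state.
P0 = {0} | {1,2,3,4}.
On input a, block {1,2,3,4} splits into {1,3,4} and {2}.
Refine {1,3,4} on symbol a: members go to different blocks, giving {1,3} and {4}.
On input a, block {1,3} splits into {1} and {3}.
Stable partition: {0} | {1} | {2} | {4} | {3} — 5 equivalence classes.

5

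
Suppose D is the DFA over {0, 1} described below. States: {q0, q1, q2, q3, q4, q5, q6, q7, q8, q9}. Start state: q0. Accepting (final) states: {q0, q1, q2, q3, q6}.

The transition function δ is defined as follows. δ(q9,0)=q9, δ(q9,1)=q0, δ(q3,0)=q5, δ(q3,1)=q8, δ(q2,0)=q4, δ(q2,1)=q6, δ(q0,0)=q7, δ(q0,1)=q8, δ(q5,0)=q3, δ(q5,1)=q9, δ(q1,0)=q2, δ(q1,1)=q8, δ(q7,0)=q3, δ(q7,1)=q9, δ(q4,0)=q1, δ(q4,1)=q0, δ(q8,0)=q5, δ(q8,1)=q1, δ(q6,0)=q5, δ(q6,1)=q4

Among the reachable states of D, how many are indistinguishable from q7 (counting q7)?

Initial partition by acceptance: {q0,q1,q2,q3,q6} | {q4,q5,q7,q8,q9}.
Refine {q0,q1,q2,q3,q6} on symbol 0: members go to different blocks, giving {q0,q2,q3,q6} and {q1}.
Refine {q0,q2,q3,q6} on symbol 1: members go to different blocks, giving {q0,q3,q6} and {q2}.
Refine {q4,q5,q7,q8,q9} on symbol 0: members go to different blocks, giving {q5,q7} and {q8,q9} and {q4}.
On input 1, block {q0,q3,q6} splits into {q0,q3} and {q6}.
Refine {q8,q9} on symbol 0: members go to different blocks, giving {q8} and {q9}.
The partition is now stable with 8 blocks: {q0,q3} | {q5,q7} | {q1} | {q2} | {q8} | {q4} | {q6} | {q9}.
State q7 belongs to the block {q5,q7}, which has 2 states.

2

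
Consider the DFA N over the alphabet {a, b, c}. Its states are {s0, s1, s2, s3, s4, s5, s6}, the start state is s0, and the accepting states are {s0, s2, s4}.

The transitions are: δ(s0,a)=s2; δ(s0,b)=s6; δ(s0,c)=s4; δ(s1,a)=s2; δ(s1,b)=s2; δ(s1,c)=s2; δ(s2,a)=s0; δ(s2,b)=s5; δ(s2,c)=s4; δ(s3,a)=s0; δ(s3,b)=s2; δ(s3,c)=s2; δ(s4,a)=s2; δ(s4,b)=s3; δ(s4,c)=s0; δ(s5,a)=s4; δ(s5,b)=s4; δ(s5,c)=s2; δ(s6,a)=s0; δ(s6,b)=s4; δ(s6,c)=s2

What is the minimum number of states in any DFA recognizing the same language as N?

2

Reachable states from the start: {s0,s2,s3,s4,s5,s6}. Unreachable: {s1} — drop them.
P0 = {s0,s2,s4} | {s3,s5,s6}.
The partition is now stable with 2 blocks: {s0,s2,s4} | {s3,s5,s6}.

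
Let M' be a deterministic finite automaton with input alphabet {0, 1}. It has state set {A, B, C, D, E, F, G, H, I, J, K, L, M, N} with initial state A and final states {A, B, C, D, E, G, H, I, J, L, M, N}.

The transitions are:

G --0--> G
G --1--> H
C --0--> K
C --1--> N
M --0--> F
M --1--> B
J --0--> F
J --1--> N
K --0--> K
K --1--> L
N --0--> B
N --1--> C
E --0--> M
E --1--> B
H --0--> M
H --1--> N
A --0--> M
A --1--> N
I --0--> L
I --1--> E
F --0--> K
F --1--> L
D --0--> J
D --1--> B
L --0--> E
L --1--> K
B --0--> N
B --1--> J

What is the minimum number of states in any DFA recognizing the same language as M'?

Reachable states from the start: {A,B,C,E,F,J,K,L,M,N}. Unreachable: {D,G,H,I} — drop them.
Start with accepting vs non-accepting: {A,B,C,E,J,L,M,N} | {F,K}.
Split {A,B,C,E,J,L,M,N} by δ(·,0) → {A,B,E,L,N} and {C,J,M}.
On input 0, block {A,B,E,L,N} splits into {B,L,N} and {A,E}.
Split {B,L,N} by δ(·,0) → {B,N} and {L}.
The partition is now stable with 5 blocks: {B,N} | {F,K} | {C,J,M} | {A,E} | {L}.

5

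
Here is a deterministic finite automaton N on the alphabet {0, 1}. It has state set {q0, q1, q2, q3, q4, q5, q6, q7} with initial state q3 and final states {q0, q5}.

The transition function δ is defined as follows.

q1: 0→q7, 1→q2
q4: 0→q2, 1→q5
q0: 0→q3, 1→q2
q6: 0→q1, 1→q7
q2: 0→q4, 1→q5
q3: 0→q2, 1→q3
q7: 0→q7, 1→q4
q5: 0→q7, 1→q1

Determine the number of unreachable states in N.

2

Starting at q3 and following transitions, the reachable set is {q1, q2, q3, q4, q5, q7}. That leaves q0, q6 unreachable — 2 in total.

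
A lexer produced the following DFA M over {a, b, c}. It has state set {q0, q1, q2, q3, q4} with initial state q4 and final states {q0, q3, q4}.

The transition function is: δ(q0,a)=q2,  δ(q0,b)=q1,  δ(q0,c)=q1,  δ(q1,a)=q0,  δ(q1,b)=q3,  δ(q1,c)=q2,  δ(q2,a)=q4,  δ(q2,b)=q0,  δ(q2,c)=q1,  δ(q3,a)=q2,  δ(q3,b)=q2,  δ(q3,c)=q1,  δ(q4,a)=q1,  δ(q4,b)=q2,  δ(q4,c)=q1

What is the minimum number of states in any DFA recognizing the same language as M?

Every state is reachable, so we keep all 5.
P0 = {q0,q3,q4} | {q1,q2}.
The partition is now stable with 2 blocks: {q0,q3,q4} | {q1,q2}.

2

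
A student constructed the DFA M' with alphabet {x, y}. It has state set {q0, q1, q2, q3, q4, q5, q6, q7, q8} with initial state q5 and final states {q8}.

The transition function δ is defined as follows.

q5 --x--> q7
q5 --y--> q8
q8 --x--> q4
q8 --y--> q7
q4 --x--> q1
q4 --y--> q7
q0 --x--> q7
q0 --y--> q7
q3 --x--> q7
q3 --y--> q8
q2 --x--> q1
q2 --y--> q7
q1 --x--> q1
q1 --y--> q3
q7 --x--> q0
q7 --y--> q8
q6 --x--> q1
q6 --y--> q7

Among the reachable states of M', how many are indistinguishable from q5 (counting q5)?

2

Reachable states from the start: {q0,q1,q3,q4,q5,q7,q8}. Unreachable: {q2,q6} — drop them.
Initial partition by acceptance: {q8} | {q0,q1,q3,q4,q5,q7}.
Refine {q0,q1,q3,q4,q5,q7} on symbol y: members go to different blocks, giving {q0,q1,q4} and {q3,q5,q7}.
Split {q0,q1,q4} by δ(·,x) → {q1,q4} and {q0}.
Split {q3,q5,q7} by δ(·,x) → {q3,q5} and {q7}.
Split {q1,q4} by δ(·,y) → {q1} and {q4}.
Stable partition: {q8} | {q1} | {q3,q5} | {q0} | {q7} | {q4} — 6 equivalence classes.
The equivalence class containing q5 is {q3,q5}, of size 2.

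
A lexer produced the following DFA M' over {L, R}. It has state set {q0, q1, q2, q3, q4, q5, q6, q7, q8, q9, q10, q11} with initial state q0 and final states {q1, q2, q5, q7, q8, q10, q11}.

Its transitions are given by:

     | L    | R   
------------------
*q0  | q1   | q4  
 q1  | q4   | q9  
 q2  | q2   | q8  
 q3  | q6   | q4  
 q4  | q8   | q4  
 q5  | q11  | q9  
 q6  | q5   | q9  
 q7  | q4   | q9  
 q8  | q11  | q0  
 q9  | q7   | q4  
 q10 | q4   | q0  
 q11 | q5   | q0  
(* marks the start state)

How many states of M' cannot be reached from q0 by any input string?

Starting at q0 and following transitions, the reachable set is {q0, q1, q4, q5, q7, q8, q9, q11}. That leaves q2, q3, q6, q10 unreachable — 4 in total.

4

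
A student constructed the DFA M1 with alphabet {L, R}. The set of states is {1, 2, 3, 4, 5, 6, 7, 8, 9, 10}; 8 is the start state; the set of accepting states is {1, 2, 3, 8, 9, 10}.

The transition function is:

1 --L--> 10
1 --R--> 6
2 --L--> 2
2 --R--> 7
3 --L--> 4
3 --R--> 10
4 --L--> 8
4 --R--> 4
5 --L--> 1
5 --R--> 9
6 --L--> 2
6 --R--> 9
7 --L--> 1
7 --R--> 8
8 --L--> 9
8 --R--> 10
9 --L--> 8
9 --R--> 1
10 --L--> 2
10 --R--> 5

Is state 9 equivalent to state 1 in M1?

First remove the unreachable states {3,4}; 8 states remain.
Start with accepting vs non-accepting: {1,2,8,9,10} | {5,6,7}.
Refine {1,2,8,9,10} on symbol R: members go to different blocks, giving {1,2,10} and {8,9}.
No further refinement is possible. Final partition (3 blocks): {1,2,10} | {5,6,7} | {8,9}.
9 and 1 end up in different blocks, so they are distinguishable. For instance, the string 'R' is accepted from only 9.

No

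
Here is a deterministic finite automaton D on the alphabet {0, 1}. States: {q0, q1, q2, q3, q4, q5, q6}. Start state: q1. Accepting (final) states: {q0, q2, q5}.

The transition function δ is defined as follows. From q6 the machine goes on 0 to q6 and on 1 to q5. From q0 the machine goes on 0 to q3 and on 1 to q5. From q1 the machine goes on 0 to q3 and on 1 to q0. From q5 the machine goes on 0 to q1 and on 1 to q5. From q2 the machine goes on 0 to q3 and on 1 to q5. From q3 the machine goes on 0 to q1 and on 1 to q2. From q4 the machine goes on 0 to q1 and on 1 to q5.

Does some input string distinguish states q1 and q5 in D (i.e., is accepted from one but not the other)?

Yes

States {q4,q6} cannot be reached from the start state, so discard them.
Start with accepting vs non-accepting: {q0,q2,q5} | {q1,q3}.
The partition is now stable with 2 blocks: {q0,q2,q5} | {q1,q3}.
q1 and q5 end up in different blocks, so they are distinguishable. For instance, the string 'ε' is accepted from only q5.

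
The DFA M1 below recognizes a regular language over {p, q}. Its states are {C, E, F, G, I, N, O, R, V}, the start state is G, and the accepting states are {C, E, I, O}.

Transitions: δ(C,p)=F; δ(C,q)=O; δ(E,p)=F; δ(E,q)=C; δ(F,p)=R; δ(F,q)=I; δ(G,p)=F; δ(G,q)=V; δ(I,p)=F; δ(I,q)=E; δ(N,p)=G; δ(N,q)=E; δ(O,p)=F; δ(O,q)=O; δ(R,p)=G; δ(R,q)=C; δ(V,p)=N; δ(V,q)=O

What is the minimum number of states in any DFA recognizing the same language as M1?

4

All states are reachable from the start state.
Initial partition by acceptance: {C,E,I,O} | {F,G,N,R,V}.
On input q, block {F,G,N,R,V} splits into {F,N,R,V} and {G}.
On input p, block {F,N,R,V} splits into {N,R} and {F,V}.
No further refinement is possible. Final partition (4 blocks): {C,E,I,O} | {N,R} | {G} | {F,V}.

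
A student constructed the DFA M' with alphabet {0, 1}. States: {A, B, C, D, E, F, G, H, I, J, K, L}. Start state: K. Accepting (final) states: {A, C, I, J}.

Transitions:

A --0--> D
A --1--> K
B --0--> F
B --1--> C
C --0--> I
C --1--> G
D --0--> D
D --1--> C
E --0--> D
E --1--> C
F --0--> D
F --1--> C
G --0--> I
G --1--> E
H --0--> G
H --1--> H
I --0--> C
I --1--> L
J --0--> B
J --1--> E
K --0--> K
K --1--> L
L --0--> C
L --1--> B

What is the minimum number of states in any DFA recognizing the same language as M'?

4

Reachable states from the start: {B,C,D,E,F,G,I,K,L}. Unreachable: {A,H,J} — drop them.
Start with accepting vs non-accepting: {C,I} | {B,D,E,F,G,K,L}.
Refine {B,D,E,F,G,K,L} on symbol 0: members go to different blocks, giving {B,D,E,F,K} and {G,L}.
Split {B,D,E,F,K} by δ(·,1) → {B,D,E,F} and {K}.
The partition is now stable with 4 blocks: {C,I} | {B,D,E,F} | {G,L} | {K}.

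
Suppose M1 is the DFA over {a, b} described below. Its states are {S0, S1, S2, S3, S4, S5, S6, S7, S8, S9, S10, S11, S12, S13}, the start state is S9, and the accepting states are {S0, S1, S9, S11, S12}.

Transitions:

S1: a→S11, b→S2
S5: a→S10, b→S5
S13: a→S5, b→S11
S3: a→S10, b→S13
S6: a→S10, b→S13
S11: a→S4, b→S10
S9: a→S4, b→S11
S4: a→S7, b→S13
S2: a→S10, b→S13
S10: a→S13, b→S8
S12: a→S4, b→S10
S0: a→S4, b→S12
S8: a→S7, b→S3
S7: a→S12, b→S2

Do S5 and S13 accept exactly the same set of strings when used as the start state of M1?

First remove the unreachable states {S0,S1,S6}; 11 states remain.
Start with accepting vs non-accepting: {S9,S11,S12} | {S2,S3,S4,S5,S7,S8,S10,S13}.
Refine {S9,S11,S12} on symbol b: members go to different blocks, giving {S11,S12} and {S9}.
Refine {S2,S3,S4,S5,S7,S8,S10,S13} on symbol a: members go to different blocks, giving {S2,S3,S4,S5,S8,S10,S13} and {S7}.
Split {S2,S3,S4,S5,S8,S10,S13} by δ(·,a) → {S2,S3,S5,S10,S13} and {S4,S8}.
Refine {S2,S3,S5,S10,S13} on symbol b: members go to different blocks, giving {S2,S3,S5} and {S10} and {S13}.
Split {S2,S3,S5} by δ(·,b) → {S2,S3} and {S5}.
Split {S4,S8} by δ(·,b) → {S4} and {S8}.
Stable partition: {S11,S12} | {S2,S3} | {S9} | {S7} | {S4} | {S10} | {S13} | {S5} | {S8} — 9 equivalence classes.
S5 and S13 end up in different blocks, so they are distinguishable. For instance, the string 'b' is accepted from only S13.

No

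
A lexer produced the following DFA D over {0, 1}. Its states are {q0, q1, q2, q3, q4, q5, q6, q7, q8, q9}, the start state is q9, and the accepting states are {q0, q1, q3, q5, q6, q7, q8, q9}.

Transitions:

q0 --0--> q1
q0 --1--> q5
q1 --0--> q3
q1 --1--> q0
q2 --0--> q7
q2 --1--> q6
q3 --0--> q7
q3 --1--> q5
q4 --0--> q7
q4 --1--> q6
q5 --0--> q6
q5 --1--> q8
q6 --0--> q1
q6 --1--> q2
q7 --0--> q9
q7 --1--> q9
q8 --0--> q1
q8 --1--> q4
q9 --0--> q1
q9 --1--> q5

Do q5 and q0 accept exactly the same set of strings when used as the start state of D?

No

Start with accepting vs non-accepting: {q0,q1,q3,q5,q6,q7,q8,q9} | {q2,q4}.
Split {q0,q1,q3,q5,q6,q7,q8,q9} by δ(·,1) → {q0,q1,q3,q5,q7,q9} and {q6,q8}.
Split {q0,q1,q3,q5,q7,q9} by δ(·,0) → {q0,q1,q3,q7,q9} and {q5}.
Split {q0,q1,q3,q7,q9} by δ(·,1) → {q0,q3,q9} and {q1,q7}.
Stable partition: {q0,q3,q9} | {q2,q4} | {q6,q8} | {q5} | {q1,q7} — 5 equivalence classes.
q5 and q0 end up in different blocks, so they are distinguishable. For instance, the string '01' is accepted from only q0.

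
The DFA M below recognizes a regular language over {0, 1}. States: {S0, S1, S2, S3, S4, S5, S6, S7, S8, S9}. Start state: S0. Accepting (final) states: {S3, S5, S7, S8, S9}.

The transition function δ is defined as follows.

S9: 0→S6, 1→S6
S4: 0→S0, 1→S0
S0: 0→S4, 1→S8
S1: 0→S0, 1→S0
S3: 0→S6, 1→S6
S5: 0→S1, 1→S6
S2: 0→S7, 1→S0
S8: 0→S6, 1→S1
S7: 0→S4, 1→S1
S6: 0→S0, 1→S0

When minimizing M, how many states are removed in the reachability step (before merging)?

5

BFS from S0 reaches {S0, S1, S4, S6, S8}; the 5 state(s) S2, S3, S5, S7, S9 are never visited.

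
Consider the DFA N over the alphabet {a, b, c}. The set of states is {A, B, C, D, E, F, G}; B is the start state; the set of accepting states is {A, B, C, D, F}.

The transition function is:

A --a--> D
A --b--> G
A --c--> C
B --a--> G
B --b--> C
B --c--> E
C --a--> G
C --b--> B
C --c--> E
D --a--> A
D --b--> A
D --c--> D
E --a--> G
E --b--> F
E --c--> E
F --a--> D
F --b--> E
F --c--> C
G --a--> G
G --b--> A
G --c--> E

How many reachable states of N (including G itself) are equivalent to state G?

2

P0 = {A,B,C,D,F} | {E,G}.
On input a, block {A,B,C,D,F} splits into {A,D,F} and {B,C}.
Split {A,D,F} by δ(·,b) → {A,F} and {D}.
No further refinement is possible. Final partition (4 blocks): {A,F} | {E,G} | {B,C} | {D}.
The equivalence class containing G is {E,G}, of size 2.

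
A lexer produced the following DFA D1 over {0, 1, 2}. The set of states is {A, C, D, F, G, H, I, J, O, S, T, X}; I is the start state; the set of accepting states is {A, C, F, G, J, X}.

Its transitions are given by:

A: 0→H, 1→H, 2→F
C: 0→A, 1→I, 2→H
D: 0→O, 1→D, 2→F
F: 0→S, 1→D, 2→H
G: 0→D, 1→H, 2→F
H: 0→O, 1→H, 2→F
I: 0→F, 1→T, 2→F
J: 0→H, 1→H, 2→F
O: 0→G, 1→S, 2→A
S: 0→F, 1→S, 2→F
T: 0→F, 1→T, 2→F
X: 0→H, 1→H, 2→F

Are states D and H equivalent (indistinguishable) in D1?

Yes

States {C,J,X} cannot be reached from the start state, so discard them.
Initial partition by acceptance: {A,F,G} | {D,H,I,O,S,T}.
On input 2, block {A,F,G} splits into {A,G} and {F}.
Split {D,H,I,O,S,T} by δ(·,0) → {I,S,T} and {D,H} and {O}.
The partition is now stable with 5 blocks: {A,G} | {I,S,T} | {F} | {D,H} | {O}.
D and H lie in the same block of the stable partition, so they are equivalent — no string distinguishes them.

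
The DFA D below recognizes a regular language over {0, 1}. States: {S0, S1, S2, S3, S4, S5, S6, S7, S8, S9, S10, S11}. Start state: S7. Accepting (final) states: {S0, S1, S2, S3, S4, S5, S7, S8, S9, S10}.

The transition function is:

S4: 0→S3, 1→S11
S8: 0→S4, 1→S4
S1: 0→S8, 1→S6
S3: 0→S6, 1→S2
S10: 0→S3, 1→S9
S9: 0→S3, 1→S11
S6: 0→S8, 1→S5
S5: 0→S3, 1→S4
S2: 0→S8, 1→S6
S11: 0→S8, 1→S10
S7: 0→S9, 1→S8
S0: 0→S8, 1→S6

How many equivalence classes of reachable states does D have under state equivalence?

7

First remove the unreachable states {S0,S1}; 10 states remain.
Start with accepting vs non-accepting: {S2,S3,S4,S5,S7,S8,S9,S10} | {S6,S11}.
Split {S2,S3,S4,S5,S7,S8,S9,S10} by δ(·,0) → {S2,S4,S5,S7,S8,S9,S10} and {S3}.
Refine {S2,S4,S5,S7,S8,S9,S10} on symbol 0: members go to different blocks, giving {S4,S5,S9,S10} and {S2,S7,S8}.
Refine {S4,S5,S9,S10} on symbol 1: members go to different blocks, giving {S4,S9} and {S5,S10}.
On input 0, block {S2,S7,S8} splits into {S7,S8} and {S2}.
Split {S7,S8} by δ(·,1) → {S7} and {S8}.
Stable partition: {S4,S9} | {S6,S11} | {S3} | {S7} | {S5,S10} | {S2} | {S8} — 7 equivalence classes.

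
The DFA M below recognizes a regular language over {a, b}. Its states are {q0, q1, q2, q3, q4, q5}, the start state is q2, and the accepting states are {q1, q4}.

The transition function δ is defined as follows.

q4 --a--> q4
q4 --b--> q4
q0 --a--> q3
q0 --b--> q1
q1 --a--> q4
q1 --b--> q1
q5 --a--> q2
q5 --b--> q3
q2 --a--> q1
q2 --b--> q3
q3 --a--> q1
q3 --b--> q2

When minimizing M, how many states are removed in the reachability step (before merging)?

No path from q2 leads to q0, q5; the other 4 states are all reachable.

2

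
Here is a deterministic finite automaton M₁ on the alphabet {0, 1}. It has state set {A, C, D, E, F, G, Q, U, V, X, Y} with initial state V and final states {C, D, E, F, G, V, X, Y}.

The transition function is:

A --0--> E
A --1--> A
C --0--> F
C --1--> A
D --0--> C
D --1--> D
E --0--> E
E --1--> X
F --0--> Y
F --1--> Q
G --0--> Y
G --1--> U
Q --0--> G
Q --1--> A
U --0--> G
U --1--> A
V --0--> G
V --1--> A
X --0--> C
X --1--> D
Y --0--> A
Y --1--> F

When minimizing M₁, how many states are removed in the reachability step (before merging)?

Every one of the 11 states is reachable from V.

0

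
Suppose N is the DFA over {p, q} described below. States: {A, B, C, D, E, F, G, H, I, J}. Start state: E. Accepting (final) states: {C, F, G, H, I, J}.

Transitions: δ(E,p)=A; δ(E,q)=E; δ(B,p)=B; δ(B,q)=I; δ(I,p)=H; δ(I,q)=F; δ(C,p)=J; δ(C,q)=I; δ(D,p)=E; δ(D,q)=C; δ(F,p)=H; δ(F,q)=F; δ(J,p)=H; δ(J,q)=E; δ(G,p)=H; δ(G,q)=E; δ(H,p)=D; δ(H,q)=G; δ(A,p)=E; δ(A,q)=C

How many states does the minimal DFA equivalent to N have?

6

First remove the unreachable states {B}; 9 states remain.
P0 = {C,F,G,H,I,J} | {A,D,E}.
Split {C,F,G,H,I,J} by δ(·,p) → {C,F,G,I,J} and {H}.
Split {C,F,G,I,J} by δ(·,p) → {F,G,I,J} and {C}.
On input q, block {F,G,I,J} splits into {F,I} and {G,J}.
On input q, block {A,D,E} splits into {A,D} and {E}.
Stable partition: {F,I} | {A,D} | {H} | {C} | {G,J} | {E} — 6 equivalence classes.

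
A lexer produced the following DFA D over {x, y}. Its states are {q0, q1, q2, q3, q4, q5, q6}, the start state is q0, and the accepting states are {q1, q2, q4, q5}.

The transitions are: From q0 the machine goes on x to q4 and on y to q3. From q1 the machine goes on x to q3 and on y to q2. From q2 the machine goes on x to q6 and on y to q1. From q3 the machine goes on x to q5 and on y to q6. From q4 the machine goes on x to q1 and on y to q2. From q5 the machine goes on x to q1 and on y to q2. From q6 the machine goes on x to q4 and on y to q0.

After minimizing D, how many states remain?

Start with accepting vs non-accepting: {q1,q2,q4,q5} | {q0,q3,q6}.
Refine {q1,q2,q4,q5} on symbol x: members go to different blocks, giving {q1,q2} and {q4,q5}.
Stable partition: {q1,q2} | {q0,q3,q6} | {q4,q5} — 3 equivalence classes.

3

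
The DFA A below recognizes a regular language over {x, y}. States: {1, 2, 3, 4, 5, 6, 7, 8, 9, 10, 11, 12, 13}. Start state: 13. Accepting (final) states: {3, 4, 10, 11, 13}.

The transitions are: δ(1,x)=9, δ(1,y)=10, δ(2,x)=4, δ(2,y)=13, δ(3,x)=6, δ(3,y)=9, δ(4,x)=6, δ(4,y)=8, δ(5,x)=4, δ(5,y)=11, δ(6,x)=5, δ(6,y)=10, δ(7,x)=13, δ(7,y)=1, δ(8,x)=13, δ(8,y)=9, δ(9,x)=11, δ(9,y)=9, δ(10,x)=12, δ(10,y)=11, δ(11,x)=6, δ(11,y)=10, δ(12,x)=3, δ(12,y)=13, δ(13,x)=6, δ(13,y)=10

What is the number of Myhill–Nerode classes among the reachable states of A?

6

States {1,2,7} cannot be reached from the start state, so discard them.
Initial partition by acceptance: {3,4,10,11,13} | {5,6,8,9,12}.
Refine {3,4,10,11,13} on symbol y: members go to different blocks, giving {10,11,13} and {3,4}.
On input x, block {5,6,8,9,12} splits into {5,12} and {8,9} and {6}.
Split {10,11,13} by δ(·,x) → {11,13} and {10}.
No further refinement is possible. Final partition (6 blocks): {11,13} | {5,12} | {3,4} | {8,9} | {6} | {10}.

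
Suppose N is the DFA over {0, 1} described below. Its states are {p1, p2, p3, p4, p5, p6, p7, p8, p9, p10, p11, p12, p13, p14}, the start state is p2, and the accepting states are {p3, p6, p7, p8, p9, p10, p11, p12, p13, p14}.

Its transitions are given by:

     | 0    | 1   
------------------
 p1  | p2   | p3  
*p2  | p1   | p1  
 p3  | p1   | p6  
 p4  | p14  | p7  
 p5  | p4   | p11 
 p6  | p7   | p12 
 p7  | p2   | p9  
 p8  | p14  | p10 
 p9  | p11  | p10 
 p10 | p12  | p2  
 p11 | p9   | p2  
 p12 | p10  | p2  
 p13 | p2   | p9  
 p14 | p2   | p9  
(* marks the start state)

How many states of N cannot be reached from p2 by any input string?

BFS from p2 reaches {p1, p2, p3, p6, p7, p9, p10, p11, p12}; the 5 state(s) p4, p5, p8, p13, p14 are never visited.

5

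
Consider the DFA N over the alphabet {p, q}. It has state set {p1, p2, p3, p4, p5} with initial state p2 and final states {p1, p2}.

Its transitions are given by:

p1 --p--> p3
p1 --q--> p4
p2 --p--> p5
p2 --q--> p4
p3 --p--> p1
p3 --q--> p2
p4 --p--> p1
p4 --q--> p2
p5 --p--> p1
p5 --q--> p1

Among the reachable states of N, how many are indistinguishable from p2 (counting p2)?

2

All states are reachable from the start state.
Initial partition by acceptance: {p1,p2} | {p3,p4,p5}.
Stable partition: {p1,p2} | {p3,p4,p5} — 2 equivalence classes.
The equivalence class containing p2 is {p1,p2}, of size 2.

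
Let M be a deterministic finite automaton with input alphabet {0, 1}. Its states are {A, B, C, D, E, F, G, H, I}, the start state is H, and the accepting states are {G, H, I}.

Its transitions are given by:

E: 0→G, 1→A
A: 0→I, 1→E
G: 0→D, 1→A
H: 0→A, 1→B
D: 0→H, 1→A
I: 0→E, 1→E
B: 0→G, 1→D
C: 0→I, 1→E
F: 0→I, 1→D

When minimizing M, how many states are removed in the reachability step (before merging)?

2

No path from H leads to C, F; the other 7 states are all reachable.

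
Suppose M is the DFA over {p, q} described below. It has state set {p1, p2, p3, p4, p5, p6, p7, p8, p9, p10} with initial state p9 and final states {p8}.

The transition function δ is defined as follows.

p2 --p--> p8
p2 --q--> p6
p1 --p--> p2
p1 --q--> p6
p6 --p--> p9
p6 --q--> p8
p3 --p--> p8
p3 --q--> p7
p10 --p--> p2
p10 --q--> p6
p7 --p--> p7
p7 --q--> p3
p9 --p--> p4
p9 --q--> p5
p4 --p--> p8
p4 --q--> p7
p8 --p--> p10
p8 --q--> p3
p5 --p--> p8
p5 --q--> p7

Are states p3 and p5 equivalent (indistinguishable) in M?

States {p1} cannot be reached from the start state, so discard them.
Start with accepting vs non-accepting: {p8} | {p2,p3,p4,p5,p6,p7,p9,p10}.
Split {p2,p3,p4,p5,p6,p7,p9,p10} by δ(·,p) → {p2,p3,p4,p5} and {p6,p7,p9,p10}.
Split {p6,p7,p9,p10} by δ(·,p) → {p6,p7} and {p9,p10}.
Split {p6,p7} by δ(·,p) → {p6} and {p7}.
Split {p2,p3,p4,p5} by δ(·,q) → {p3,p4,p5} and {p2}.
Split {p9,p10} by δ(·,p) → {p9} and {p10}.
Stable partition: {p8} | {p3,p4,p5} | {p6} | {p9} | {p7} | {p2} | {p10} — 7 equivalence classes.
p3 and p5 lie in the same block of the stable partition, so they are equivalent — no string distinguishes them.

Yes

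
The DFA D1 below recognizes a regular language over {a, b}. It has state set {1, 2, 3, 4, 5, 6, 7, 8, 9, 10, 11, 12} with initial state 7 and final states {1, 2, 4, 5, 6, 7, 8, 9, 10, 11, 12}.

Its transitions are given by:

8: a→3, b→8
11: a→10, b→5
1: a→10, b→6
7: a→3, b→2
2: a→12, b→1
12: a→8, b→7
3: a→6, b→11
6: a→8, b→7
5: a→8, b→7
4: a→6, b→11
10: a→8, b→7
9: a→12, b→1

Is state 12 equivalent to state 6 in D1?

Yes

States {4,9} cannot be reached from the start state, so discard them.
Start with accepting vs non-accepting: {1,2,5,6,7,8,10,11,12} | {3}.
Refine {1,2,5,6,7,8,10,11,12} on symbol a: members go to different blocks, giving {1,2,5,6,10,11,12} and {7,8}.
Refine {1,2,5,6,10,11,12} on symbol a: members go to different blocks, giving {5,6,10,12} and {1,2,11}.
On input b, block {7,8} splits into {7} and {8}.
Split {1,2,11} by δ(·,b) → {1,11} and {2}.
Stable partition: {5,6,10,12} | {3} | {7} | {1,11} | {8} | {2} — 6 equivalence classes.
12 and 6 lie in the same block of the stable partition, so they are equivalent — no string distinguishes them.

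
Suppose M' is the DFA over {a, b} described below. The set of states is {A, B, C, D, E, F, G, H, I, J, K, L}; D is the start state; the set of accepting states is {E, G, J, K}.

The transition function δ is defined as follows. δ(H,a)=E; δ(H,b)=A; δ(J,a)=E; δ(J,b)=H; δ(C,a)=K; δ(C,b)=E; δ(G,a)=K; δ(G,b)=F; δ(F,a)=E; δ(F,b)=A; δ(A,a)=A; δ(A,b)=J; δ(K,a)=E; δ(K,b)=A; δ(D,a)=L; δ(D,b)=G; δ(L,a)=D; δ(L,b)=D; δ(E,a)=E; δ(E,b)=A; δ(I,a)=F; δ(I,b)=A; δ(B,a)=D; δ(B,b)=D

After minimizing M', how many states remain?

6

States {B,C,I} cannot be reached from the start state, so discard them.
Initial partition by acceptance: {E,G,J,K} | {A,D,F,H,L}.
Split {A,D,F,H,L} by δ(·,a) → {A,D,L} and {F,H}.
Split {E,G,J,K} by δ(·,b) → {E,K} and {G,J}.
Refine {A,D,L} on symbol b: members go to different blocks, giving {A,D} and {L}.
Split {A,D} by δ(·,a) → {A} and {D}.
Stable partition: {E,K} | {A} | {F,H} | {G,J} | {L} | {D} — 6 equivalence classes.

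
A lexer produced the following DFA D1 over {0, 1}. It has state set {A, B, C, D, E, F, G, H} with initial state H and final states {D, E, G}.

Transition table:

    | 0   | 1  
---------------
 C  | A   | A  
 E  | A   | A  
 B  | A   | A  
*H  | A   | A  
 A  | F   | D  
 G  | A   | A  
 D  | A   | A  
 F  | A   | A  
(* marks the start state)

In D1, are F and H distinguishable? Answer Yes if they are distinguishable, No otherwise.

No

First remove the unreachable states {B,C,E,G}; 4 states remain.
P0 = {D} | {A,F,H}.
Split {A,F,H} by δ(·,1) → {F,H} and {A}.
The partition is now stable with 3 blocks: {D} | {F,H} | {A}.
F and H lie in the same block of the stable partition, so they are equivalent — no string distinguishes them.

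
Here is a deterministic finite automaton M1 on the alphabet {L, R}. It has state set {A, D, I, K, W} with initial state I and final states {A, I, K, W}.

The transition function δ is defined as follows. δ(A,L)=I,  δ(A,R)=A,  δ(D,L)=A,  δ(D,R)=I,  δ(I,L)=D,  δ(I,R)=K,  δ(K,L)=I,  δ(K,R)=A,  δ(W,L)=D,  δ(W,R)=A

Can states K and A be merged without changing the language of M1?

First remove the unreachable states {W}; 4 states remain.
Start with accepting vs non-accepting: {A,I,K} | {D}.
On input L, block {A,I,K} splits into {A,K} and {I}.
The partition is now stable with 3 blocks: {A,K} | {D} | {I}.
K and A lie in the same block of the stable partition, so they are equivalent — no string distinguishes them.

Yes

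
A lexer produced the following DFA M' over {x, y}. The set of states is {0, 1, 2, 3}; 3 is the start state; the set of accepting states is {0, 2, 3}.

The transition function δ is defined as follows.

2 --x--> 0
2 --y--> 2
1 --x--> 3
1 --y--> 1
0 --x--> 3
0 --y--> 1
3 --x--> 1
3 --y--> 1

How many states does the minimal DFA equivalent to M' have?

2

Reachable states from the start: {1,3}. Unreachable: {0,2} — drop them.
Initial partition by acceptance: {3} | {1}.
No further refinement is possible. Final partition (2 blocks): {3} | {1}.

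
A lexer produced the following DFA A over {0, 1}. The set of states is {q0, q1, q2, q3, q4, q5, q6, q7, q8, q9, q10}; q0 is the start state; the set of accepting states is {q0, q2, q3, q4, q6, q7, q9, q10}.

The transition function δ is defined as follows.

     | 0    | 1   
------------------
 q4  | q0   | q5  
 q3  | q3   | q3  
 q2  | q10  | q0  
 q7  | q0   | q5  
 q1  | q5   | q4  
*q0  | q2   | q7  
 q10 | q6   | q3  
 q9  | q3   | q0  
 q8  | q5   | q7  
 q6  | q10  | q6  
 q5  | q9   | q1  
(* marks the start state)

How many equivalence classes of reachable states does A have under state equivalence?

6

Reachable states from the start: {q0,q1,q2,q3,q4,q5,q6,q7,q9,q10}. Unreachable: {q8} — drop them.
Start with accepting vs non-accepting: {q0,q2,q3,q4,q6,q7,q9,q10} | {q1,q5}.
Refine {q0,q2,q3,q4,q6,q7,q9,q10} on symbol 1: members go to different blocks, giving {q0,q2,q3,q6,q9,q10} and {q4,q7}.
Refine {q0,q2,q3,q6,q9,q10} on symbol 1: members go to different blocks, giving {q2,q3,q6,q9,q10} and {q0}.
Refine {q2,q3,q6,q9,q10} on symbol 1: members go to different blocks, giving {q3,q6,q10} and {q2,q9}.
Split {q1,q5} by δ(·,0) → {q1} and {q5}.
Stable partition: {q3,q6,q10} | {q1} | {q4,q7} | {q0} | {q2,q9} | {q5} — 6 equivalence classes.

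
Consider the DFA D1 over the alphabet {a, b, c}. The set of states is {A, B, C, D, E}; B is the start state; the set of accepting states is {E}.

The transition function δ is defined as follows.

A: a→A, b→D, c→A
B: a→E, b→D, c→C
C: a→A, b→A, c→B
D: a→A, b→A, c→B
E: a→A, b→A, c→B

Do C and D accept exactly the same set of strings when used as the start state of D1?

Initial partition by acceptance: {E} | {A,B,C,D}.
Split {A,B,C,D} by δ(·,a) → {A,C,D} and {B}.
Split {A,C,D} by δ(·,c) → {C,D} and {A}.
Stable partition: {E} | {C,D} | {B} | {A} — 4 equivalence classes.
C and D lie in the same block of the stable partition, so they are equivalent — no string distinguishes them.

Yes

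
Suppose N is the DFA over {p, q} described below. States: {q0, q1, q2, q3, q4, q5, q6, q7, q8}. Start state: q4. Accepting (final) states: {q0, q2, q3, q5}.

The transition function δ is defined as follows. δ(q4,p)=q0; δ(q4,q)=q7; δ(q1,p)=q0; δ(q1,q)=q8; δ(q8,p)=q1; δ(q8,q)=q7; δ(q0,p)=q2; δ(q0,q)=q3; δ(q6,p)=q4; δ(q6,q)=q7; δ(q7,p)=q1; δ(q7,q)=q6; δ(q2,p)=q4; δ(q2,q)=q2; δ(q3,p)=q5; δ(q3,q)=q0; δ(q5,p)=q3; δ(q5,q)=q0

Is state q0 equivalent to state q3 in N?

No

All states are reachable from the start state.
Initial partition by acceptance: {q0,q2,q3,q5} | {q1,q4,q6,q7,q8}.
On input p, block {q0,q2,q3,q5} splits into {q0,q3,q5} and {q2}.
On input p, block {q0,q3,q5} splits into {q3,q5} and {q0}.
On input p, block {q1,q4,q6,q7,q8} splits into {q6,q7,q8} and {q1,q4}.
Stable partition: {q3,q5} | {q6,q7,q8} | {q2} | {q0} | {q1,q4} — 5 equivalence classes.
q0 and q3 end up in different blocks, so they are distinguishable. For instance, the string 'pp' is accepted from only q3.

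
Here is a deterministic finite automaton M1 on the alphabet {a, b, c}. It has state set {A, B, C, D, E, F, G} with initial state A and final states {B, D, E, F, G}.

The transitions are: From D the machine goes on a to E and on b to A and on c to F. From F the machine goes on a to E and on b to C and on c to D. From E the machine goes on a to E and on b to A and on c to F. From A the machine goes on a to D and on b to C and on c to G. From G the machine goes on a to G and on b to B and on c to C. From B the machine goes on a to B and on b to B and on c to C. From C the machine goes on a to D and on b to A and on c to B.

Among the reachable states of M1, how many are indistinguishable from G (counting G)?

2

Every state is reachable, so we keep all 7.
Initial partition by acceptance: {B,D,E,F,G} | {A,C}.
Split {B,D,E,F,G} by δ(·,b) → {D,E,F} and {B,G}.
No further refinement is possible. Final partition (3 blocks): {D,E,F} | {A,C} | {B,G}.
The equivalence class containing G is {B,G}, of size 2.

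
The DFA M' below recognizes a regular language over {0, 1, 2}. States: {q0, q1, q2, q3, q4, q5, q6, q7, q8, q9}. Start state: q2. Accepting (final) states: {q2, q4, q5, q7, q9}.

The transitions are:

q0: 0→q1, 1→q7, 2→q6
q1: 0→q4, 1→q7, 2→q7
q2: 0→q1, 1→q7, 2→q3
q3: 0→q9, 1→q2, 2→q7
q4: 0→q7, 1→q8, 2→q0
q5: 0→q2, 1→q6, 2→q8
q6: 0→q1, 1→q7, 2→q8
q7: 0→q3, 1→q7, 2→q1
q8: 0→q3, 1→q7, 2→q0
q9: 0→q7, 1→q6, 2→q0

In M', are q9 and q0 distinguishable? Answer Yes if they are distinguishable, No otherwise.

Yes

Reachable states from the start: {q0,q1,q2,q3,q4,q6,q7,q8,q9}. Unreachable: {q5} — drop them.
Initial partition by acceptance: {q2,q4,q7,q9} | {q0,q1,q3,q6,q8}.
On input 0, block {q2,q4,q7,q9} splits into {q2,q7} and {q4,q9}.
Refine {q0,q1,q3,q6,q8} on symbol 0: members go to different blocks, giving {q0,q6,q8} and {q1,q3}.
The partition is now stable with 4 blocks: {q2,q7} | {q0,q6,q8} | {q4,q9} | {q1,q3}.
q9 and q0 end up in different blocks, so they are distinguishable. For instance, the string 'ε' is accepted from only q9.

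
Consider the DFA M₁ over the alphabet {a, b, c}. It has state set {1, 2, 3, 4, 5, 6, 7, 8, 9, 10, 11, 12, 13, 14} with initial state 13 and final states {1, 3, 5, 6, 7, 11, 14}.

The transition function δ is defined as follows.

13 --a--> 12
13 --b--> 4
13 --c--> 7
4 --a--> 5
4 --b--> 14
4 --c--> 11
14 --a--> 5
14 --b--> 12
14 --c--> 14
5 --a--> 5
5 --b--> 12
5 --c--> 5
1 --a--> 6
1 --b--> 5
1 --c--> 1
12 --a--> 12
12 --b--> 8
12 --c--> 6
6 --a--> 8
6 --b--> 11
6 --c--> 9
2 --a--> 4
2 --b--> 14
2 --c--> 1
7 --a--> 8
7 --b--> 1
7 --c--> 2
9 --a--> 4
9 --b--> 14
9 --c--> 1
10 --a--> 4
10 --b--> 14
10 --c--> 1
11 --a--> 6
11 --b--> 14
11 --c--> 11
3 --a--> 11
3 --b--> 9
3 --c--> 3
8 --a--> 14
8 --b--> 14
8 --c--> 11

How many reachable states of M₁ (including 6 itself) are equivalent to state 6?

States {3,10} cannot be reached from the start state, so discard them.
P0 = {1,5,6,7,11,14} | {2,4,8,9,12,13}.
Refine {1,5,6,7,11,14} on symbol a: members go to different blocks, giving {1,5,11,14} and {6,7}.
Split {1,5,11,14} by δ(·,a) → {1,11} and {5,14}.
Refine {2,4,8,9,12,13} on symbol a: members go to different blocks, giving {2,9,12,13} and {4,8}.
On input a, block {2,9,12,13} splits into {2,9} and {12,13}.
Stable partition: {1,11} | {2,9} | {6,7} | {5,14} | {4,8} | {12,13} — 6 equivalence classes.
The equivalence class containing 6 is {6,7}, of size 2.

2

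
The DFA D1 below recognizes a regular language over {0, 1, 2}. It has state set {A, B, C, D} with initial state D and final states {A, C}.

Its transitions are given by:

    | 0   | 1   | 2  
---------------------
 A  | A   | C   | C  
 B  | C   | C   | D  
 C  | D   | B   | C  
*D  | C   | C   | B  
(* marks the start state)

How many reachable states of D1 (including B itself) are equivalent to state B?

2

First remove the unreachable states {A}; 3 states remain.
P0 = {C} | {B,D}.
The partition is now stable with 2 blocks: {C} | {B,D}.
The equivalence class containing B is {B,D}, of size 2.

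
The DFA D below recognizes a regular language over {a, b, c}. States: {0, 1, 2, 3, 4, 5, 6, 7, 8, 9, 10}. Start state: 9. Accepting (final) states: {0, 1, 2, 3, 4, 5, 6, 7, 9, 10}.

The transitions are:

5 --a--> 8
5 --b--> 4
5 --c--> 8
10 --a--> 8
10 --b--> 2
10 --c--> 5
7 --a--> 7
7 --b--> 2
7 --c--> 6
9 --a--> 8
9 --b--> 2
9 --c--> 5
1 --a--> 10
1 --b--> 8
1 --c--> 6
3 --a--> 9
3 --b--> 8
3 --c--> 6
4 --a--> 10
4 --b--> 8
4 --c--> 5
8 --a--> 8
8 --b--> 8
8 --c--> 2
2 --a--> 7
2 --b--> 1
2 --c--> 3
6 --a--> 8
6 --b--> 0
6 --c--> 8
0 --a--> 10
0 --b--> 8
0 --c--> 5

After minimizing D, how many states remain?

6

Every state is reachable, so we keep all 11.
P0 = {0,1,2,3,4,5,6,7,9,10} | {8}.
Refine {0,1,2,3,4,5,6,7,9,10} on symbol a: members go to different blocks, giving {0,1,2,3,4,7} and {5,6,9,10}.
Refine {0,1,2,3,4,7} on symbol a: members go to different blocks, giving {0,1,3,4} and {2,7}.
Split {5,6,9,10} by δ(·,b) → {5,6} and {9,10}.
Refine {2,7} on symbol b: members go to different blocks, giving {2} and {7}.
The partition is now stable with 6 blocks: {0,1,3,4} | {8} | {5,6} | {2} | {9,10} | {7}.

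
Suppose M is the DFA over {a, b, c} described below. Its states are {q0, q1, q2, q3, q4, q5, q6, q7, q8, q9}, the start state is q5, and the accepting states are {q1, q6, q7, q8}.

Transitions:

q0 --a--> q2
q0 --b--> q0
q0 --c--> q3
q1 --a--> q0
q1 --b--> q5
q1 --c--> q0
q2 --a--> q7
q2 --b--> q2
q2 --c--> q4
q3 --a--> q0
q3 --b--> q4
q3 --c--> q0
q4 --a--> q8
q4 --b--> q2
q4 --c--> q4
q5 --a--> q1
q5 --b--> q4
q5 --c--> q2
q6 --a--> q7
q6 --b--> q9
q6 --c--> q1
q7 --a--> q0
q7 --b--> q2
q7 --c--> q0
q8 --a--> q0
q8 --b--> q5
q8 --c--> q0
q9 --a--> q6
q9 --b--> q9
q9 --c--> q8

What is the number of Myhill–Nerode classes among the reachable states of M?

4

Reachable states from the start: {q0,q1,q2,q3,q4,q5,q7,q8}. Unreachable: {q6,q9} — drop them.
Start with accepting vs non-accepting: {q1,q7,q8} | {q0,q2,q3,q4,q5}.
Refine {q0,q2,q3,q4,q5} on symbol a: members go to different blocks, giving {q2,q4,q5} and {q0,q3}.
On input a, block {q0,q3} splits into {q0} and {q3}.
Stable partition: {q1,q7,q8} | {q2,q4,q5} | {q0} | {q3} — 4 equivalence classes.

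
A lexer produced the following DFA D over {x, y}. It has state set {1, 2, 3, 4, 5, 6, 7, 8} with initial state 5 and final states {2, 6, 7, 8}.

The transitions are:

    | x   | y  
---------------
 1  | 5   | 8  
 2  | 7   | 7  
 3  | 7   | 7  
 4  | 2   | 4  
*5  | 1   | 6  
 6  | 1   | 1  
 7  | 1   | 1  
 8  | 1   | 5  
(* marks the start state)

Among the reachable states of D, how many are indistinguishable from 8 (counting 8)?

First remove the unreachable states {2,3,4,7}; 4 states remain.
Start with accepting vs non-accepting: {6,8} | {1,5}.
Stable partition: {6,8} | {1,5} — 2 equivalence classes.
The equivalence class containing 8 is {6,8}, of size 2.

2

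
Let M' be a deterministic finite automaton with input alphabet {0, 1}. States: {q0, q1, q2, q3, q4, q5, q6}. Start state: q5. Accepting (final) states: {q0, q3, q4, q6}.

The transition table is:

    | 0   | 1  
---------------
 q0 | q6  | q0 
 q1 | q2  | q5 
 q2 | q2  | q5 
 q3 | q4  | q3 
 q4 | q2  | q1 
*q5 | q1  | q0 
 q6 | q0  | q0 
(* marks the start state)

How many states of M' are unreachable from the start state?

2

BFS from q5 reaches {q0, q1, q2, q5, q6}; the 2 state(s) q3, q4 are never visited.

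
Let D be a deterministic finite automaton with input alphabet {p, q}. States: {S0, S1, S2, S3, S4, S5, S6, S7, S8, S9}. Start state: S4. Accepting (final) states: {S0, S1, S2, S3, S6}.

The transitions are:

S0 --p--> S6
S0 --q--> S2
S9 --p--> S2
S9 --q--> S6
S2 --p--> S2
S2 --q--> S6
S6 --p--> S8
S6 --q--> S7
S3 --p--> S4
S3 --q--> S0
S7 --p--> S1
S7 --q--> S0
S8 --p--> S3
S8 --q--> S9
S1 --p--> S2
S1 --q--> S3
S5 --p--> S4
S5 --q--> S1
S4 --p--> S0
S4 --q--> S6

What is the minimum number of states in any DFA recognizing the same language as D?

9

States {S5} cannot be reached from the start state, so discard them.
P0 = {S0,S1,S2,S3,S6} | {S4,S7,S8,S9}.
Split {S0,S1,S2,S3,S6} by δ(·,p) → {S0,S1,S2} and {S3,S6}.
On input p, block {S0,S1,S2} splits into {S1,S2} and {S0}.
Split {S4,S7,S8,S9} by δ(·,p) → {S7,S9} and {S4} and {S8}.
On input q, block {S7,S9} splits into {S7} and {S9}.
Refine {S3,S6} on symbol p: members go to different blocks, giving {S3} and {S6}.
On input q, block {S1,S2} splits into {S1} and {S2}.
The partition is now stable with 9 blocks: {S1} | {S7} | {S3} | {S0} | {S4} | {S8} | {S9} | {S6} | {S2}.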